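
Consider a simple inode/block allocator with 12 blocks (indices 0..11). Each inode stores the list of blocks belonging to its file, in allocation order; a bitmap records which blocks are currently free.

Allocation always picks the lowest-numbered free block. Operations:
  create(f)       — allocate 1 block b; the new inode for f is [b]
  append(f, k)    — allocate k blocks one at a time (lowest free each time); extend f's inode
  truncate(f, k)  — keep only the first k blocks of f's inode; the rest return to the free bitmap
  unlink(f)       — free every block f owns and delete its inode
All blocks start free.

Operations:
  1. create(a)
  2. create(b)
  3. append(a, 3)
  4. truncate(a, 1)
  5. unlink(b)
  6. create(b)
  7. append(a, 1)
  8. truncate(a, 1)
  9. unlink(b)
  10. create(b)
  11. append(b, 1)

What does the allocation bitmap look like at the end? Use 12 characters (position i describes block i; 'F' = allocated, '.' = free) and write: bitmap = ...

[1] create(a) — a=0 (map F...........)
[2] create(b) — a=0 b=1 (map FF..........)
[3] append(a, 3) — a=0,2,3,4 b=1 (map FFFFF.......)
[4] truncate(a, 1) — a=0 b=1 (map FF..........)
[5] unlink(b) — a=0 (map F...........)
[6] create(b) — a=0 b=1 (map FF..........)
[7] append(a, 1) — a=0,2 b=1 (map FFF.........)
[8] truncate(a, 1) — a=0 b=1 (map FF..........)
[9] unlink(b) — a=0 (map F...........)
[10] create(b) — a=0 b=1 (map FF..........)
[11] append(b, 1) — a=0 b=1,2 (map FFF.........)

bitmap = FFF.........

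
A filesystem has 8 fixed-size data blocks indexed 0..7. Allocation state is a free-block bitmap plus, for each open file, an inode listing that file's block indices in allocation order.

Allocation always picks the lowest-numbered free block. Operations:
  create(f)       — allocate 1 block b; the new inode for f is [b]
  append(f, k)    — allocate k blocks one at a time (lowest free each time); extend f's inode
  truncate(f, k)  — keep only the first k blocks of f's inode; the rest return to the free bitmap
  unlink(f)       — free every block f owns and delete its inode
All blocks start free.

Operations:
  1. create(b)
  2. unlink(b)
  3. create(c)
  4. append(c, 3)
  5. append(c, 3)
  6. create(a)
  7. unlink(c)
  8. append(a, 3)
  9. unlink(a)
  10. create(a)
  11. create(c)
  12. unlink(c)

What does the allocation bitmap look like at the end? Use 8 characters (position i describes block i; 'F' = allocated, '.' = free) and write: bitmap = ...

bitmap = F.......

create(b): bitmap=F....... | b=[0]
unlink(b): bitmap=........ | 
create(c): bitmap=F....... | c=[0]
append(c, 3): bitmap=FFFF.... | c=[0, 1, 2, 3]
append(c, 3): bitmap=FFFFFFF. | c=[0, 1, 2, 3, 4, 5, 6]
create(a): bitmap=FFFFFFFF | a=[7] c=[0, 1, 2, 3, 4, 5, 6]
unlink(c): bitmap=.......F | a=[7]
append(a, 3): bitmap=FFF....F | a=[7, 0, 1, 2]
unlink(a): bitmap=........ | 
create(a): bitmap=F....... | a=[0]
create(c): bitmap=FF...... | a=[0] c=[1]
unlink(c): bitmap=F....... | a=[0]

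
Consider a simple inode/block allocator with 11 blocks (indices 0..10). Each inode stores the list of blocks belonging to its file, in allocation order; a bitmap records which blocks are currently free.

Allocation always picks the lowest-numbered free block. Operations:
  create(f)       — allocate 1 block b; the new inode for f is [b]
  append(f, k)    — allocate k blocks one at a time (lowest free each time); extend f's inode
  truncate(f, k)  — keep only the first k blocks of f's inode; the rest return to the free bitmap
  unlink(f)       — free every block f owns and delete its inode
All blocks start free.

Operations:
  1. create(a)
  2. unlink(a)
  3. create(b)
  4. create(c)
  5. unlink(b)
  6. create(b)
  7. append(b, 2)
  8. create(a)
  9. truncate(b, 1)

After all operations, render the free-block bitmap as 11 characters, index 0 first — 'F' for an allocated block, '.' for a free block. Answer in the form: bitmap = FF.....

bitmap = FF..F......

create(a): bitmap=F.......... | a=[0]
unlink(a): bitmap=........... | 
create(b): bitmap=F.......... | b=[0]
create(c): bitmap=FF......... | b=[0] c=[1]
unlink(b): bitmap=.F......... | c=[1]
create(b): bitmap=FF......... | b=[0] c=[1]
append(b, 2): bitmap=FFFF....... | b=[0, 2, 3] c=[1]
create(a): bitmap=FFFFF...... | a=[4] b=[0, 2, 3] c=[1]
truncate(b, 1): bitmap=FF..F...... | a=[4] b=[0] c=[1]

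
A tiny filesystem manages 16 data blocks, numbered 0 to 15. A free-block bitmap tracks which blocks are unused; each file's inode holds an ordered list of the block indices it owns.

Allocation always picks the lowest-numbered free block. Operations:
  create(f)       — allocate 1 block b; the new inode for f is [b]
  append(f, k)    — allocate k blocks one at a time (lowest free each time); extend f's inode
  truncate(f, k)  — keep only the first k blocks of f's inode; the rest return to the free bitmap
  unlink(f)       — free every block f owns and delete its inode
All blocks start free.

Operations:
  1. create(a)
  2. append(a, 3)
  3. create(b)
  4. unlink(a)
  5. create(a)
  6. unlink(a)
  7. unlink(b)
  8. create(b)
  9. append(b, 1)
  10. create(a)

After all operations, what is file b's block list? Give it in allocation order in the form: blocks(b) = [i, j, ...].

after create(a) → a:[0]  free=[F...............]
after append(a, 3) → a:[0, 1, 2, 3]  free=[FFFF............]
after create(b) → a:[0, 1, 2, 3], b:[4]  free=[FFFFF...........]
after unlink(a) → b:[4]  free=[....F...........]
after create(a) → a:[0], b:[4]  free=[F...F...........]
after unlink(a) → b:[4]  free=[....F...........]
after unlink(b) →   free=[................]
after create(b) → b:[0]  free=[F...............]
after append(b, 1) → b:[0, 1]  free=[FF..............]
after create(a) → a:[2], b:[0, 1]  free=[FFF.............]

blocks(b) = [0, 1]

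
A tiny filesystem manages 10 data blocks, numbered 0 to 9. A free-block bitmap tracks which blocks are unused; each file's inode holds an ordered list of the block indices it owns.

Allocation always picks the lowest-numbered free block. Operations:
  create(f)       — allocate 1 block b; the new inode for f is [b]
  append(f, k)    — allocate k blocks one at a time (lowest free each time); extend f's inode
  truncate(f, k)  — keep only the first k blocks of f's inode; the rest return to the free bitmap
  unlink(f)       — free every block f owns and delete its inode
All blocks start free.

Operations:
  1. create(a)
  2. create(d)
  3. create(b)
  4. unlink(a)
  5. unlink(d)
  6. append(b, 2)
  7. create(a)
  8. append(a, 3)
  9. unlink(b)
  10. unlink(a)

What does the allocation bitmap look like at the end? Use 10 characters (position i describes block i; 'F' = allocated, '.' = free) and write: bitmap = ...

after create(a) → a:[0]  free=[F.........]
after create(d) → a:[0], d:[1]  free=[FF........]
after create(b) → a:[0], b:[2], d:[1]  free=[FFF.......]
after unlink(a) → b:[2], d:[1]  free=[.FF.......]
after unlink(d) → b:[2]  free=[..F.......]
after append(b, 2) → b:[2, 0, 1]  free=[FFF.......]
after create(a) → a:[3], b:[2, 0, 1]  free=[FFFF......]
after append(a, 3) → a:[3, 4, 5, 6], b:[2, 0, 1]  free=[FFFFFFF...]
after unlink(b) → a:[3, 4, 5, 6]  free=[...FFFF...]
after unlink(a) →   free=[..........]

bitmap = ..........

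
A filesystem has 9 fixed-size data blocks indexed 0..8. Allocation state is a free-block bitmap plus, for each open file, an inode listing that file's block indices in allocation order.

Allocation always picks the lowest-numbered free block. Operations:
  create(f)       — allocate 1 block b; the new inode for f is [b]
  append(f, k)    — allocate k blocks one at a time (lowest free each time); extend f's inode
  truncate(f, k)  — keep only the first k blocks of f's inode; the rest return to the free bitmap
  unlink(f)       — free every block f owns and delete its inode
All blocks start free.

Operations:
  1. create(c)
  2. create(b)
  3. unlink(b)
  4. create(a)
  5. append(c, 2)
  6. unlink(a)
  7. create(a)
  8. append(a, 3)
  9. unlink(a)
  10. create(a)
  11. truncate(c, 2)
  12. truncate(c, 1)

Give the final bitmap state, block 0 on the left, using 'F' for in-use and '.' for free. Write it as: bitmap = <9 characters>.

  1. create(c)  ⇒  F........  {c→[0]}
  2. create(b)  ⇒  FF.......  {b→[1]; c→[0]}
  3. unlink(b)  ⇒  F........  {c→[0]}
  4. create(a)  ⇒  FF.......  {a→[1]; c→[0]}
  5. append(c, 2)  ⇒  FFFF.....  {a→[1]; c→[0, 2, 3]}
  6. unlink(a)  ⇒  F.FF.....  {c→[0, 2, 3]}
  7. create(a)  ⇒  FFFF.....  {a→[1]; c→[0, 2, 3]}
  8. append(a, 3)  ⇒  FFFFFFF..  {a→[1, 4, 5, 6]; c→[0, 2, 3]}
  9. unlink(a)  ⇒  F.FF.....  {c→[0, 2, 3]}
  10. create(a)  ⇒  FFFF.....  {a→[1]; c→[0, 2, 3]}
  11. truncate(c, 2)  ⇒  FFF......  {a→[1]; c→[0, 2]}
  12. truncate(c, 1)  ⇒  FF.......  {a→[1]; c→[0]}

bitmap = FF.......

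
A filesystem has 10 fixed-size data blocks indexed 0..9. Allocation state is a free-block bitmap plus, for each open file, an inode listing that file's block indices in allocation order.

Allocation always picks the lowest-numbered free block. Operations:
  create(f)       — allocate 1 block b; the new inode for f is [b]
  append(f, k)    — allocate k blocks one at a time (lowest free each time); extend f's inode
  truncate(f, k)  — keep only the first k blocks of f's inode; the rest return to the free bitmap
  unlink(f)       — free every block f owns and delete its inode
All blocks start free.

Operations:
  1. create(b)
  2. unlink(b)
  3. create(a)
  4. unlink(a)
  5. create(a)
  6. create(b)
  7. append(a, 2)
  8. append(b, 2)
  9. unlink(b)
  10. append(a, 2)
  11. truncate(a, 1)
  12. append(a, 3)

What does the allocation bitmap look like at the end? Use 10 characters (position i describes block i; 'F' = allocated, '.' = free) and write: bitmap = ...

bitmap = FFFF......

  1. create(b)  ⇒  F.........  {b→[0]}
  2. unlink(b)  ⇒  ..........  {}
  3. create(a)  ⇒  F.........  {a→[0]}
  4. unlink(a)  ⇒  ..........  {}
  5. create(a)  ⇒  F.........  {a→[0]}
  6. create(b)  ⇒  FF........  {a→[0]; b→[1]}
  7. append(a, 2)  ⇒  FFFF......  {a→[0, 2, 3]; b→[1]}
  8. append(b, 2)  ⇒  FFFFFF....  {a→[0, 2, 3]; b→[1, 4, 5]}
  9. unlink(b)  ⇒  F.FF......  {a→[0, 2, 3]}
  10. append(a, 2)  ⇒  FFFFF.....  {a→[0, 2, 3, 1, 4]}
  11. truncate(a, 1)  ⇒  F.........  {a→[0]}
  12. append(a, 3)  ⇒  FFFF......  {a→[0, 1, 2, 3]}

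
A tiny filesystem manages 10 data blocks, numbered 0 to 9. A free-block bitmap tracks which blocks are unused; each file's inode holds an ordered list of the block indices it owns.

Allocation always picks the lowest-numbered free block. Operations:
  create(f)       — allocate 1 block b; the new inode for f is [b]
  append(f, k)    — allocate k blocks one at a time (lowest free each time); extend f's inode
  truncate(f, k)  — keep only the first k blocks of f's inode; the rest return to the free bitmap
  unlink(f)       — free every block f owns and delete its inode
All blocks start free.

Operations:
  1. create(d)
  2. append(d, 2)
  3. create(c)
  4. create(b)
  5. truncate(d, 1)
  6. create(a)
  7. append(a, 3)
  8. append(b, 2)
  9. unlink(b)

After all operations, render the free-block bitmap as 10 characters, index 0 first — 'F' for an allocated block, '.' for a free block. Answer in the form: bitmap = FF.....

bitmap = FFFF.FF...

create(d): bitmap=F......... | d=[0]
append(d, 2): bitmap=FFF....... | d=[0, 1, 2]
create(c): bitmap=FFFF...... | c=[3] d=[0, 1, 2]
create(b): bitmap=FFFFF..... | b=[4] c=[3] d=[0, 1, 2]
truncate(d, 1): bitmap=F..FF..... | b=[4] c=[3] d=[0]
create(a): bitmap=FF.FF..... | a=[1] b=[4] c=[3] d=[0]
append(a, 3): bitmap=FFFFFFF... | a=[1, 2, 5, 6] b=[4] c=[3] d=[0]
append(b, 2): bitmap=FFFFFFFFF. | a=[1, 2, 5, 6] b=[4, 7, 8] c=[3] d=[0]
unlink(b): bitmap=FFFF.FF... | a=[1, 2, 5, 6] c=[3] d=[0]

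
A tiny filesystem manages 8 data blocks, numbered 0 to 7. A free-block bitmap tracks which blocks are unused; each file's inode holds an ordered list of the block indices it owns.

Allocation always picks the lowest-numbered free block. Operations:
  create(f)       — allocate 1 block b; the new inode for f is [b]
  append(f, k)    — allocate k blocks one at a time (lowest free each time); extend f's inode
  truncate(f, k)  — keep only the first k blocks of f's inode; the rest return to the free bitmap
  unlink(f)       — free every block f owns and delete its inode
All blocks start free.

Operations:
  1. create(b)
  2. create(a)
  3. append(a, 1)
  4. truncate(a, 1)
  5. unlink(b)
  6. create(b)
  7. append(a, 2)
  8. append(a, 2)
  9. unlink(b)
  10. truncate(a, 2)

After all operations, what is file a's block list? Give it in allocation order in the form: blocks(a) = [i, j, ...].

create(b): bitmap=F....... | b=[0]
create(a): bitmap=FF...... | a=[1] b=[0]
append(a, 1): bitmap=FFF..... | a=[1, 2] b=[0]
truncate(a, 1): bitmap=FF...... | a=[1] b=[0]
unlink(b): bitmap=.F...... | a=[1]
create(b): bitmap=FF...... | a=[1] b=[0]
append(a, 2): bitmap=FFFF.... | a=[1, 2, 3] b=[0]
append(a, 2): bitmap=FFFFFF.. | a=[1, 2, 3, 4, 5] b=[0]
unlink(b): bitmap=.FFFFF.. | a=[1, 2, 3, 4, 5]
truncate(a, 2): bitmap=.FF..... | a=[1, 2]

blocks(a) = [1, 2]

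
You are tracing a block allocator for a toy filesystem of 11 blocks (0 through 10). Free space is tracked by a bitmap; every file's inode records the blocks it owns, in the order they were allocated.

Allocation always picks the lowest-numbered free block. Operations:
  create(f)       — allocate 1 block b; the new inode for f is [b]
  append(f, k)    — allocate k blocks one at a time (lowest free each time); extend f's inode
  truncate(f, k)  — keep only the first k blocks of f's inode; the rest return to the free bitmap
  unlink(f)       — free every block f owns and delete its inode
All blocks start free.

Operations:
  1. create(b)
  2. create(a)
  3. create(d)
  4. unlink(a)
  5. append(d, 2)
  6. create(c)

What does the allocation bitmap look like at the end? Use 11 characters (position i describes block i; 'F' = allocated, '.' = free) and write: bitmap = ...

after create(b) → b:[0]  free=[F..........]
after create(a) → a:[1], b:[0]  free=[FF.........]
after create(d) → a:[1], b:[0], d:[2]  free=[FFF........]
after unlink(a) → b:[0], d:[2]  free=[F.F........]
after append(d, 2) → b:[0], d:[2, 1, 3]  free=[FFFF.......]
after create(c) → b:[0], c:[4], d:[2, 1, 3]  free=[FFFFF......]

bitmap = FFFFF......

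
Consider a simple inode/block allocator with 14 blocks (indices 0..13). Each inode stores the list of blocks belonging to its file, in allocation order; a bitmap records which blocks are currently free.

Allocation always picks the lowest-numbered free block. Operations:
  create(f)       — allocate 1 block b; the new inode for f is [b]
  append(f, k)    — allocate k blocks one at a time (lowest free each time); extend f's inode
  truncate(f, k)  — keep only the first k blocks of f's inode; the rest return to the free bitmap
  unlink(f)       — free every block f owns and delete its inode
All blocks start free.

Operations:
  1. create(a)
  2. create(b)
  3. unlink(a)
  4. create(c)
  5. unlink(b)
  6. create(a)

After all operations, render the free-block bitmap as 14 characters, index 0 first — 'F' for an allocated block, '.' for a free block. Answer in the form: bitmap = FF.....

create(a): bitmap=F............. | a=[0]
create(b): bitmap=FF............ | a=[0] b=[1]
unlink(a): bitmap=.F............ | b=[1]
create(c): bitmap=FF............ | b=[1] c=[0]
unlink(b): bitmap=F............. | c=[0]
create(a): bitmap=FF............ | a=[1] c=[0]

bitmap = FF............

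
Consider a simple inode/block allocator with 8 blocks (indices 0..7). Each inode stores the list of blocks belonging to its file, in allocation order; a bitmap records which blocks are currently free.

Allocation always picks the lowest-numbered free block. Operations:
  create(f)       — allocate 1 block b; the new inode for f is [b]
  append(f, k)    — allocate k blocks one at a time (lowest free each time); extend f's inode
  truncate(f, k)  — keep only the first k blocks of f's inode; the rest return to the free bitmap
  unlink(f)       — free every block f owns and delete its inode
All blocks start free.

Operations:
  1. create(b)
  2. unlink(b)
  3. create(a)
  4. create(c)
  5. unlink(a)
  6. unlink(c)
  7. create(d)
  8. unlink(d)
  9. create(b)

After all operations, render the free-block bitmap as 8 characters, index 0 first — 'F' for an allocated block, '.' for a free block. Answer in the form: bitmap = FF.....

  1. create(b)  ⇒  F.......  {b→[0]}
  2. unlink(b)  ⇒  ........  {}
  3. create(a)  ⇒  F.......  {a→[0]}
  4. create(c)  ⇒  FF......  {a→[0]; c→[1]}
  5. unlink(a)  ⇒  .F......  {c→[1]}
  6. unlink(c)  ⇒  ........  {}
  7. create(d)  ⇒  F.......  {d→[0]}
  8. unlink(d)  ⇒  ........  {}
  9. create(b)  ⇒  F.......  {b→[0]}

bitmap = F.......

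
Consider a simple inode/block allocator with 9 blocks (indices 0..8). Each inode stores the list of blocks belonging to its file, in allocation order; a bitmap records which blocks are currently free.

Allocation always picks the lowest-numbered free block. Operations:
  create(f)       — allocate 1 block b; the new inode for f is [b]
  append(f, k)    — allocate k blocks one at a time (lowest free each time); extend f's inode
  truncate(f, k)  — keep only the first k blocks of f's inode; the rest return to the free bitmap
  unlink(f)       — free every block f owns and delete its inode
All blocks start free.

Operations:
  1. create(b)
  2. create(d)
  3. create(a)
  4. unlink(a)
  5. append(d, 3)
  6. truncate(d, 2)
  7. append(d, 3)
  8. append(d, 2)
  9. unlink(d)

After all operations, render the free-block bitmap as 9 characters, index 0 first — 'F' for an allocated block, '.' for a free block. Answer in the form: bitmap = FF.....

bitmap = F........

after create(b) → b:[0]  free=[F........]
after create(d) → b:[0], d:[1]  free=[FF.......]
after create(a) → a:[2], b:[0], d:[1]  free=[FFF......]
after unlink(a) → b:[0], d:[1]  free=[FF.......]
after append(d, 3) → b:[0], d:[1, 2, 3, 4]  free=[FFFFF....]
after truncate(d, 2) → b:[0], d:[1, 2]  free=[FFF......]
after append(d, 3) → b:[0], d:[1, 2, 3, 4, 5]  free=[FFFFFF...]
after append(d, 2) → b:[0], d:[1, 2, 3, 4, 5, 6, 7]  free=[FFFFFFFF.]
after unlink(d) → b:[0]  free=[F........]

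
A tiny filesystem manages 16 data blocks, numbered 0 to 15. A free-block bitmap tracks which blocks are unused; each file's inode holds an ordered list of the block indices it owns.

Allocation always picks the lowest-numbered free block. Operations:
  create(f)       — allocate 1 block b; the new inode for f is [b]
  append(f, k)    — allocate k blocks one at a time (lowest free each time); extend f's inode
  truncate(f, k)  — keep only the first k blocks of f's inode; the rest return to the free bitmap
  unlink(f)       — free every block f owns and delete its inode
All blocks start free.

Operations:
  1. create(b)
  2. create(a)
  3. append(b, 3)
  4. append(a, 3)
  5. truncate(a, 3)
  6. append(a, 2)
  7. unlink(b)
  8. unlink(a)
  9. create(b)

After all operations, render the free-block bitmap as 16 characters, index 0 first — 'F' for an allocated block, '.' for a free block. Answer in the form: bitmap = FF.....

  1. create(b)  ⇒  F...............  {b→[0]}
  2. create(a)  ⇒  FF..............  {a→[1]; b→[0]}
  3. append(b, 3)  ⇒  FFFFF...........  {a→[1]; b→[0, 2, 3, 4]}
  4. append(a, 3)  ⇒  FFFFFFFF........  {a→[1, 5, 6, 7]; b→[0, 2, 3, 4]}
  5. truncate(a, 3)  ⇒  FFFFFFF.........  {a→[1, 5, 6]; b→[0, 2, 3, 4]}
  6. append(a, 2)  ⇒  FFFFFFFFF.......  {a→[1, 5, 6, 7, 8]; b→[0, 2, 3, 4]}
  7. unlink(b)  ⇒  .F...FFFF.......  {a→[1, 5, 6, 7, 8]}
  8. unlink(a)  ⇒  ................  {}
  9. create(b)  ⇒  F...............  {b→[0]}

bitmap = F...............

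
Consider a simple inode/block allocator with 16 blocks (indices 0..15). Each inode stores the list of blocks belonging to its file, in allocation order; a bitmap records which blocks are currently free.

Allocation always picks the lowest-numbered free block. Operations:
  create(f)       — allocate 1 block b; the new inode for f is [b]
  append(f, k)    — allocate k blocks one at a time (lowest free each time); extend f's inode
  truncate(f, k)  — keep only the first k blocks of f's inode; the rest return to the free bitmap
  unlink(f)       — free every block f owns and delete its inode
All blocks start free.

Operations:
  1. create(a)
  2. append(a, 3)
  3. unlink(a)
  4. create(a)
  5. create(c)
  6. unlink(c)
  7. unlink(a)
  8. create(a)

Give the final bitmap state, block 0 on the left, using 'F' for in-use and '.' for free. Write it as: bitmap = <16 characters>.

bitmap = F...............

  1. create(a)  ⇒  F...............  {a→[0]}
  2. append(a, 3)  ⇒  FFFF............  {a→[0, 1, 2, 3]}
  3. unlink(a)  ⇒  ................  {}
  4. create(a)  ⇒  F...............  {a→[0]}
  5. create(c)  ⇒  FF..............  {a→[0]; c→[1]}
  6. unlink(c)  ⇒  F...............  {a→[0]}
  7. unlink(a)  ⇒  ................  {}
  8. create(a)  ⇒  F...............  {a→[0]}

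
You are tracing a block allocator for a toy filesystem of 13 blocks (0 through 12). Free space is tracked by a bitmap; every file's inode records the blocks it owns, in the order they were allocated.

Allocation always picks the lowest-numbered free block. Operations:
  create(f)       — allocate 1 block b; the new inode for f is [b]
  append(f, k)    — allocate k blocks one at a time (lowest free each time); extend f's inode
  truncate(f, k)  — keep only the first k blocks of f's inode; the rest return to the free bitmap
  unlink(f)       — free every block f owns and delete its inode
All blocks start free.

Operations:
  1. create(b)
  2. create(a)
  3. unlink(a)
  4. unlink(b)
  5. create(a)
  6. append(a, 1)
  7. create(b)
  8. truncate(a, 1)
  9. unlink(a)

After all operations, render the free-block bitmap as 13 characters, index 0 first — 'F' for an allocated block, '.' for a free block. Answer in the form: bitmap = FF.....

bitmap = ..F..........

  1. create(b)  ⇒  F............  {b→[0]}
  2. create(a)  ⇒  FF...........  {a→[1]; b→[0]}
  3. unlink(a)  ⇒  F............  {b→[0]}
  4. unlink(b)  ⇒  .............  {}
  5. create(a)  ⇒  F............  {a→[0]}
  6. append(a, 1)  ⇒  FF...........  {a→[0, 1]}
  7. create(b)  ⇒  FFF..........  {a→[0, 1]; b→[2]}
  8. truncate(a, 1)  ⇒  F.F..........  {a→[0]; b→[2]}
  9. unlink(a)  ⇒  ..F..........  {b→[2]}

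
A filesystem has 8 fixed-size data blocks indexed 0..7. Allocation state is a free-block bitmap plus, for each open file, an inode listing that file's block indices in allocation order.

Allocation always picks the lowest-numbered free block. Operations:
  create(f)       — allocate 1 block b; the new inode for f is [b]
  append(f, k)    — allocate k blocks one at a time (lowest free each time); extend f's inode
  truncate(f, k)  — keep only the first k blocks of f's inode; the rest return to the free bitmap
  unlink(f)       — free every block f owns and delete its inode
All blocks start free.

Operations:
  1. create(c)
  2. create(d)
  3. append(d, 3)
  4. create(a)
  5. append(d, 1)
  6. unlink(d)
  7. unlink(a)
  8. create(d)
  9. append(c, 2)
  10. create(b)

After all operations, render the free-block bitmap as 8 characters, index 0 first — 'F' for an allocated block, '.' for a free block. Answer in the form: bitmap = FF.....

bitmap = FFFFF...

  1. create(c)  ⇒  F.......  {c→[0]}
  2. create(d)  ⇒  FF......  {c→[0]; d→[1]}
  3. append(d, 3)  ⇒  FFFFF...  {c→[0]; d→[1, 2, 3, 4]}
  4. create(a)  ⇒  FFFFFF..  {a→[5]; c→[0]; d→[1, 2, 3, 4]}
  5. append(d, 1)  ⇒  FFFFFFF.  {a→[5]; c→[0]; d→[1, 2, 3, 4, 6]}
  6. unlink(d)  ⇒  F....F..  {a→[5]; c→[0]}
  7. unlink(a)  ⇒  F.......  {c→[0]}
  8. create(d)  ⇒  FF......  {c→[0]; d→[1]}
  9. append(c, 2)  ⇒  FFFF....  {c→[0, 2, 3]; d→[1]}
  10. create(b)  ⇒  FFFFF...  {b→[4]; c→[0, 2, 3]; d→[1]}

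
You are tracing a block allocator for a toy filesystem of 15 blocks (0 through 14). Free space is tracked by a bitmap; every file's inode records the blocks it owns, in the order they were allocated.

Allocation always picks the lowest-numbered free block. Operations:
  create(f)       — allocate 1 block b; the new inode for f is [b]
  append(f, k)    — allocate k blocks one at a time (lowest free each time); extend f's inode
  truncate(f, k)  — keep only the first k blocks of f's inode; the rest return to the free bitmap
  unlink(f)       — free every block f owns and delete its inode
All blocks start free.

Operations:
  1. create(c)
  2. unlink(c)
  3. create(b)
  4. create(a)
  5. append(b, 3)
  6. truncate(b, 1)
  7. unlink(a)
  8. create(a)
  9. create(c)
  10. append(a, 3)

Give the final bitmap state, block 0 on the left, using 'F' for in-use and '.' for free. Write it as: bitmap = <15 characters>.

create(c): bitmap=F.............. | c=[0]
unlink(c): bitmap=............... | 
create(b): bitmap=F.............. | b=[0]
create(a): bitmap=FF............. | a=[1] b=[0]
append(b, 3): bitmap=FFFFF.......... | a=[1] b=[0, 2, 3, 4]
truncate(b, 1): bitmap=FF............. | a=[1] b=[0]
unlink(a): bitmap=F.............. | b=[0]
create(a): bitmap=FF............. | a=[1] b=[0]
create(c): bitmap=FFF............ | a=[1] b=[0] c=[2]
append(a, 3): bitmap=FFFFFF......... | a=[1, 3, 4, 5] b=[0] c=[2]

bitmap = FFFFFF.........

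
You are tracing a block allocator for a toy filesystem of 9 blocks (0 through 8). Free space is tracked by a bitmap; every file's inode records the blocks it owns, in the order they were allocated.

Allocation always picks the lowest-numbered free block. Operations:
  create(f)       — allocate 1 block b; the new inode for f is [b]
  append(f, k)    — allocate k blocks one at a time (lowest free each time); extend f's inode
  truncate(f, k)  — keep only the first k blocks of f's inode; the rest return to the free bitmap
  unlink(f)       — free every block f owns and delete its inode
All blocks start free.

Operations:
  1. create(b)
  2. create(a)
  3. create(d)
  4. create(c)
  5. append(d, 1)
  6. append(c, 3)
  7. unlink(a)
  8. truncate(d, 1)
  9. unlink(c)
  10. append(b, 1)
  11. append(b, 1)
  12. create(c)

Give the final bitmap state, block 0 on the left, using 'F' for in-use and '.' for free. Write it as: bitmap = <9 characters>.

bitmap = FFFFF....

[1] create(b) — b=0 (map F........)
[2] create(a) — a=1 b=0 (map FF.......)
[3] create(d) — a=1 b=0 d=2 (map FFF......)
[4] create(c) — a=1 b=0 c=3 d=2 (map FFFF.....)
[5] append(d, 1) — a=1 b=0 c=3 d=2,4 (map FFFFF....)
[6] append(c, 3) — a=1 b=0 c=3,5,6,7 d=2,4 (map FFFFFFFF.)
[7] unlink(a) — b=0 c=3,5,6,7 d=2,4 (map F.FFFFFF.)
[8] truncate(d, 1) — b=0 c=3,5,6,7 d=2 (map F.FF.FFF.)
[9] unlink(c) — b=0 d=2 (map F.F......)
[10] append(b, 1) — b=0,1 d=2 (map FFF......)
[11] append(b, 1) — b=0,1,3 d=2 (map FFFF.....)
[12] create(c) — b=0,1,3 c=4 d=2 (map FFFFF....)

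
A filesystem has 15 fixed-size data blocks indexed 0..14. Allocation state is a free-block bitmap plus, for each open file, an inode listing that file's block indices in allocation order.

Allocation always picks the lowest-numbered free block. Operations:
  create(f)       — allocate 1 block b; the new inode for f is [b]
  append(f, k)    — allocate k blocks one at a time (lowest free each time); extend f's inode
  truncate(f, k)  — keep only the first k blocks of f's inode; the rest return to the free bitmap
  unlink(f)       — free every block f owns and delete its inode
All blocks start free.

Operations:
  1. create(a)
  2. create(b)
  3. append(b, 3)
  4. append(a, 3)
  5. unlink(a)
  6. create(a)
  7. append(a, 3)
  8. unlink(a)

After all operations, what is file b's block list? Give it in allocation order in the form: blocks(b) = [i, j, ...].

[1] create(a) — a=0 (map F..............)
[2] create(b) — a=0 b=1 (map FF.............)
[3] append(b, 3) — a=0 b=1,2,3,4 (map FFFFF..........)
[4] append(a, 3) — a=0,5,6,7 b=1,2,3,4 (map FFFFFFFF.......)
[5] unlink(a) — b=1,2,3,4 (map .FFFF..........)
[6] create(a) — a=0 b=1,2,3,4 (map FFFFF..........)
[7] append(a, 3) — a=0,5,6,7 b=1,2,3,4 (map FFFFFFFF.......)
[8] unlink(a) — b=1,2,3,4 (map .FFFF..........)

blocks(b) = [1, 2, 3, 4]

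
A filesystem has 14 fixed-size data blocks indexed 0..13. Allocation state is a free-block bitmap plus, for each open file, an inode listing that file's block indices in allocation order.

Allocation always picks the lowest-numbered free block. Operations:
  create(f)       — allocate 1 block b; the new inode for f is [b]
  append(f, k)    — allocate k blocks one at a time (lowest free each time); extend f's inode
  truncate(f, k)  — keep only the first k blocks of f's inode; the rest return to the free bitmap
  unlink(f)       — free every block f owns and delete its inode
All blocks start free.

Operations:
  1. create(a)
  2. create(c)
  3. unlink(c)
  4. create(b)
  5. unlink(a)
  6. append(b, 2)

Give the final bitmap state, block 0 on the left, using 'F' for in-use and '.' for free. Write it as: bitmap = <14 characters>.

after create(a) → a:[0]  free=[F.............]
after create(c) → a:[0], c:[1]  free=[FF............]
after unlink(c) → a:[0]  free=[F.............]
after create(b) → a:[0], b:[1]  free=[FF............]
after unlink(a) → b:[1]  free=[.F............]
after append(b, 2) → b:[1, 0, 2]  free=[FFF...........]

bitmap = FFF...........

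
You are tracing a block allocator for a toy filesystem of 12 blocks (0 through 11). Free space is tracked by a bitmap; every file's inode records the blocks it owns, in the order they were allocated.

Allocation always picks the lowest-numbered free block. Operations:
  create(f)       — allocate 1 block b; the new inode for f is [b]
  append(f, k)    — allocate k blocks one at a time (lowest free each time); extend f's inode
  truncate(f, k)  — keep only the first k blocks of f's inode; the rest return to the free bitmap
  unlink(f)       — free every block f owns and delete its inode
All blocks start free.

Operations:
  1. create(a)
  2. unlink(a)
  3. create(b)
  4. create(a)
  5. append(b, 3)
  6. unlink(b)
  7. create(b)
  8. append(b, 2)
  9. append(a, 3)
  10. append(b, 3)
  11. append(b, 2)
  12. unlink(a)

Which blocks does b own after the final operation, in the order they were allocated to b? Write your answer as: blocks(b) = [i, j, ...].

after create(a) → a:[0]  free=[F...........]
after unlink(a) →   free=[............]
after create(b) → b:[0]  free=[F...........]
after create(a) → a:[1], b:[0]  free=[FF..........]
after append(b, 3) → a:[1], b:[0, 2, 3, 4]  free=[FFFFF.......]
after unlink(b) → a:[1]  free=[.F..........]
after create(b) → a:[1], b:[0]  free=[FF..........]
after append(b, 2) → a:[1], b:[0, 2, 3]  free=[FFFF........]
after append(a, 3) → a:[1, 4, 5, 6], b:[0, 2, 3]  free=[FFFFFFF.....]
after append(b, 3) → a:[1, 4, 5, 6], b:[0, 2, 3, 7, 8, 9]  free=[FFFFFFFFFF..]
after append(b, 2) → a:[1, 4, 5, 6], b:[0, 2, 3, 7, 8, 9, 10, 11]  free=[FFFFFFFFFFFF]
after unlink(a) → b:[0, 2, 3, 7, 8, 9, 10, 11]  free=[F.FF...FFFFF]

blocks(b) = [0, 2, 3, 7, 8, 9, 10, 11]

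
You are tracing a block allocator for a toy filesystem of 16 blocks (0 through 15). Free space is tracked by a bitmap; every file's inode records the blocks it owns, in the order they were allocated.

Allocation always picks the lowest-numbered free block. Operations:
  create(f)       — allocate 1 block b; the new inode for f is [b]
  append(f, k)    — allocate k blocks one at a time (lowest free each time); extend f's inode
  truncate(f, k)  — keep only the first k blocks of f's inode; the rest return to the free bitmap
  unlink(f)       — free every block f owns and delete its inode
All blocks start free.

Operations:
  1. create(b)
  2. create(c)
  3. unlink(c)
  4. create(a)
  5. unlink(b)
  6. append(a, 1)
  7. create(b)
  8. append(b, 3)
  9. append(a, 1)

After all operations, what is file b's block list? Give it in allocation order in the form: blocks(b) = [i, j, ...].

blocks(b) = [2, 3, 4, 5]

after create(b) → b:[0]  free=[F...............]
after create(c) → b:[0], c:[1]  free=[FF..............]
after unlink(c) → b:[0]  free=[F...............]
after create(a) → a:[1], b:[0]  free=[FF..............]
after unlink(b) → a:[1]  free=[.F..............]
after append(a, 1) → a:[1, 0]  free=[FF..............]
after create(b) → a:[1, 0], b:[2]  free=[FFF.............]
after append(b, 3) → a:[1, 0], b:[2, 3, 4, 5]  free=[FFFFFF..........]
after append(a, 1) → a:[1, 0, 6], b:[2, 3, 4, 5]  free=[FFFFFFF.........]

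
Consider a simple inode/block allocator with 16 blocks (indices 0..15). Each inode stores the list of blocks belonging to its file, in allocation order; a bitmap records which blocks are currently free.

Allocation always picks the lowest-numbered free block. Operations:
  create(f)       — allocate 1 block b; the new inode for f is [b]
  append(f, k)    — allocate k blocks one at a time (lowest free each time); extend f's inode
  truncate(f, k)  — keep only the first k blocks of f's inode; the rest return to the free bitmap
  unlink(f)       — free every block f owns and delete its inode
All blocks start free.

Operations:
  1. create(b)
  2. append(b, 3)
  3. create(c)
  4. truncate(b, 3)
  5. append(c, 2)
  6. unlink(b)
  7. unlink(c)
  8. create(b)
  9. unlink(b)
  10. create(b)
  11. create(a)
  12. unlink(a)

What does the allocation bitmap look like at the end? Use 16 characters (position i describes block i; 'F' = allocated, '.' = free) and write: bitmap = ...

create(b): bitmap=F............... | b=[0]
append(b, 3): bitmap=FFFF............ | b=[0, 1, 2, 3]
create(c): bitmap=FFFFF........... | b=[0, 1, 2, 3] c=[4]
truncate(b, 3): bitmap=FFF.F........... | b=[0, 1, 2] c=[4]
append(c, 2): bitmap=FFFFFF.......... | b=[0, 1, 2] c=[4, 3, 5]
unlink(b): bitmap=...FFF.......... | c=[4, 3, 5]
unlink(c): bitmap=................ | 
create(b): bitmap=F............... | b=[0]
unlink(b): bitmap=................ | 
create(b): bitmap=F............... | b=[0]
create(a): bitmap=FF.............. | a=[1] b=[0]
unlink(a): bitmap=F............... | b=[0]

bitmap = F...............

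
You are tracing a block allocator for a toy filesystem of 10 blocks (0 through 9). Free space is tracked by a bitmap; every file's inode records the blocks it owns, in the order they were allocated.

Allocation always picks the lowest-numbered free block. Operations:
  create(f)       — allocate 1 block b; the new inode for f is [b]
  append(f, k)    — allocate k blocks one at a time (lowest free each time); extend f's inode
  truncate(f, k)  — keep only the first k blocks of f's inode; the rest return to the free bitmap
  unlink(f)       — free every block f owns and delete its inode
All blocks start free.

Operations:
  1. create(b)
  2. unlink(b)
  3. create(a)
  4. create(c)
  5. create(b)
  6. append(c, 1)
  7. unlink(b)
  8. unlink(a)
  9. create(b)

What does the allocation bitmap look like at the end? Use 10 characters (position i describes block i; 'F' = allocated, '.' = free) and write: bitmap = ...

  1. create(b)  ⇒  F.........  {b→[0]}
  2. unlink(b)  ⇒  ..........  {}
  3. create(a)  ⇒  F.........  {a→[0]}
  4. create(c)  ⇒  FF........  {a→[0]; c→[1]}
  5. create(b)  ⇒  FFF.......  {a→[0]; b→[2]; c→[1]}
  6. append(c, 1)  ⇒  FFFF......  {a→[0]; b→[2]; c→[1, 3]}
  7. unlink(b)  ⇒  FF.F......  {a→[0]; c→[1, 3]}
  8. unlink(a)  ⇒  .F.F......  {c→[1, 3]}
  9. create(b)  ⇒  FF.F......  {b→[0]; c→[1, 3]}

bitmap = FF.F......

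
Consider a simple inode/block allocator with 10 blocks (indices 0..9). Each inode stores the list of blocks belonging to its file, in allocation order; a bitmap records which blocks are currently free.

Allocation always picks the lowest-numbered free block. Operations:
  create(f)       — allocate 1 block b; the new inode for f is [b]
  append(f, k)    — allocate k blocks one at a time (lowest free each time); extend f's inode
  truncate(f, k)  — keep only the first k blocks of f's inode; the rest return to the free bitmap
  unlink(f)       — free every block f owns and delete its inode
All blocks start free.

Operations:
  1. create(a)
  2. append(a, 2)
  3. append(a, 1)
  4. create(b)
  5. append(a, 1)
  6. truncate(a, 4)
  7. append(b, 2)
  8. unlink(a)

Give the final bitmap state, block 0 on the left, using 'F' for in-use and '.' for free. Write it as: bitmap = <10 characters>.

create(a): bitmap=F......... | a=[0]
append(a, 2): bitmap=FFF....... | a=[0, 1, 2]
append(a, 1): bitmap=FFFF...... | a=[0, 1, 2, 3]
create(b): bitmap=FFFFF..... | a=[0, 1, 2, 3] b=[4]
append(a, 1): bitmap=FFFFFF.... | a=[0, 1, 2, 3, 5] b=[4]
truncate(a, 4): bitmap=FFFFF..... | a=[0, 1, 2, 3] b=[4]
append(b, 2): bitmap=FFFFFFF... | a=[0, 1, 2, 3] b=[4, 5, 6]
unlink(a): bitmap=....FFF... | b=[4, 5, 6]

bitmap = ....FFF...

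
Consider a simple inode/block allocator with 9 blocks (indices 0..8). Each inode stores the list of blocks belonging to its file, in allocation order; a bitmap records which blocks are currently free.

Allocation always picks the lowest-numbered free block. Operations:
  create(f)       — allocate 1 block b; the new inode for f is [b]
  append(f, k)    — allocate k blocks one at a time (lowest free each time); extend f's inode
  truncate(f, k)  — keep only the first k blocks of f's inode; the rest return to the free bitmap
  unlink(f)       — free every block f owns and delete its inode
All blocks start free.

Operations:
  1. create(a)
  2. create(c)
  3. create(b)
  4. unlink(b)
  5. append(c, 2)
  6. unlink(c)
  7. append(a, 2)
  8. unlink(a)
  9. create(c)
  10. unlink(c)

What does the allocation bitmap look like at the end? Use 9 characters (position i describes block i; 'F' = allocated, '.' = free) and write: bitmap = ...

create(a): bitmap=F........ | a=[0]
create(c): bitmap=FF....... | a=[0] c=[1]
create(b): bitmap=FFF...... | a=[0] b=[2] c=[1]
unlink(b): bitmap=FF....... | a=[0] c=[1]
append(c, 2): bitmap=FFFF..... | a=[0] c=[1, 2, 3]
unlink(c): bitmap=F........ | a=[0]
append(a, 2): bitmap=FFF...... | a=[0, 1, 2]
unlink(a): bitmap=......... | 
create(c): bitmap=F........ | c=[0]
unlink(c): bitmap=......... | 

bitmap = .........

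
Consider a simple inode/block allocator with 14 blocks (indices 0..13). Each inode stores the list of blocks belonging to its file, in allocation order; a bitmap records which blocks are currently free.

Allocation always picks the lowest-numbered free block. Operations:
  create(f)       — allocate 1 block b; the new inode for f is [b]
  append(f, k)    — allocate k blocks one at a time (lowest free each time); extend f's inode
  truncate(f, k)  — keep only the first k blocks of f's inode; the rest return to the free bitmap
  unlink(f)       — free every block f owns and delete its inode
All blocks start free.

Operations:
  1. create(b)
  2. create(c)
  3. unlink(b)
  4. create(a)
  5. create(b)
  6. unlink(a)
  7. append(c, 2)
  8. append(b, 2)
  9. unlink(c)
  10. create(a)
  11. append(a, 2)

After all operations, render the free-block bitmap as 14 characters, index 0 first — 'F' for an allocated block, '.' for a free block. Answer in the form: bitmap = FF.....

[1] create(b) — b=0 (map F.............)
[2] create(c) — b=0 c=1 (map FF............)
[3] unlink(b) — c=1 (map .F............)
[4] create(a) — a=0 c=1 (map FF............)
[5] create(b) — a=0 b=2 c=1 (map FFF...........)
[6] unlink(a) — b=2 c=1 (map .FF...........)
[7] append(c, 2) — b=2 c=1,0,3 (map FFFF..........)
[8] append(b, 2) — b=2,4,5 c=1,0,3 (map FFFFFF........)
[9] unlink(c) — b=2,4,5 (map ..F.FF........)
[10] create(a) — a=0 b=2,4,5 (map F.F.FF........)
[11] append(a, 2) — a=0,1,3 b=2,4,5 (map FFFFFF........)

bitmap = FFFFFF........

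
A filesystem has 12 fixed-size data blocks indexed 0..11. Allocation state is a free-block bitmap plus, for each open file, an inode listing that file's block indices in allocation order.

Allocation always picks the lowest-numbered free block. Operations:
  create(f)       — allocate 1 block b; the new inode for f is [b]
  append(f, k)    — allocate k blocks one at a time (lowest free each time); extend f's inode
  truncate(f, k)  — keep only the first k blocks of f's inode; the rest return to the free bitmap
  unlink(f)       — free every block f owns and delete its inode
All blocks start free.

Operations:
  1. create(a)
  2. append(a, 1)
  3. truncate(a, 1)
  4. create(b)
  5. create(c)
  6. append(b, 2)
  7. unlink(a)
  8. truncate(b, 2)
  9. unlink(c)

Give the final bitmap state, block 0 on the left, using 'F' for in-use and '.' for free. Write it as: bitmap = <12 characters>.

bitmap = .F.F........

create(a): bitmap=F........... | a=[0]
append(a, 1): bitmap=FF.......... | a=[0, 1]
truncate(a, 1): bitmap=F........... | a=[0]
create(b): bitmap=FF.......... | a=[0] b=[1]
create(c): bitmap=FFF......... | a=[0] b=[1] c=[2]
append(b, 2): bitmap=FFFFF....... | a=[0] b=[1, 3, 4] c=[2]
unlink(a): bitmap=.FFFF....... | b=[1, 3, 4] c=[2]
truncate(b, 2): bitmap=.FFF........ | b=[1, 3] c=[2]
unlink(c): bitmap=.F.F........ | b=[1, 3]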